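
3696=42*88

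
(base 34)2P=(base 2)1011101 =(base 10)93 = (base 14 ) 69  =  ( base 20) 4D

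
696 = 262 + 434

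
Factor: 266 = 2^1 * 7^1*19^1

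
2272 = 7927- 5655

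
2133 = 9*237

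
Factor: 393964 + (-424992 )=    - 31028 = - 2^2 *7757^1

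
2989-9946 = -6957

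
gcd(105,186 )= 3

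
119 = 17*7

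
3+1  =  4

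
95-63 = 32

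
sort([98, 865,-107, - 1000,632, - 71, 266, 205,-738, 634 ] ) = [ - 1000, - 738,  -  107, -71,98,205, 266, 632, 634 , 865]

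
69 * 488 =33672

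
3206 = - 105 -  - 3311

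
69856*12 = 838272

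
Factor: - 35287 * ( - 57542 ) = 2030484554 =2^1 * 7^1*71^2*28771^1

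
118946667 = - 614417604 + 733364271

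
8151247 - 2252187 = 5899060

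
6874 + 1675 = 8549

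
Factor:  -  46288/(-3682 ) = 2^3*7^( - 1 )*11^1 = 88/7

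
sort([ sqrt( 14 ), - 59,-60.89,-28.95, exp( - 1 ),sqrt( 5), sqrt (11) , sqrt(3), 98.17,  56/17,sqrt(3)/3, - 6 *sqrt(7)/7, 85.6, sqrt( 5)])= [ - 60.89,-59,  -  28.95,-6*sqrt (7) /7, exp( - 1 ),sqrt(3)/3, sqrt (3)  ,  sqrt( 5 ),  sqrt (5), 56/17,sqrt( 11),  sqrt( 14), 85.6,98.17 ]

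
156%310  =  156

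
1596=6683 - 5087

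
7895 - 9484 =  - 1589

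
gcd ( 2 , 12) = 2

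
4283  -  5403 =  - 1120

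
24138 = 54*447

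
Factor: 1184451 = 3^1*394817^1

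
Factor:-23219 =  - 7^1*31^1*107^1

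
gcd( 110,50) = 10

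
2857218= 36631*78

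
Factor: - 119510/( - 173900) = 323/470 = 2^( -1)*5^ ( - 1)*17^1*19^1 * 47^( - 1)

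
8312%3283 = 1746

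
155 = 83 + 72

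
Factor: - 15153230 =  - 2^1*5^1*53^1*28591^1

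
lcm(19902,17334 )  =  537354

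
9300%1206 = 858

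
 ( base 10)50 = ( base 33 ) 1H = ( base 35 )1F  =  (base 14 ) 38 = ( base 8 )62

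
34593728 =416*83158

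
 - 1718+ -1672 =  - 3390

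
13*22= 286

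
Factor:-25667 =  - 25667^1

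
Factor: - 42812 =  - 2^2*7^1*11^1*139^1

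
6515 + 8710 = 15225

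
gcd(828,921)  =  3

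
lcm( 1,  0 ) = 0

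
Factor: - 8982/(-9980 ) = 9/10 = 2^ ( - 1 )*3^2*5^( - 1)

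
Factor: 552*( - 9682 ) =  - 5344464=- 2^4*3^1*23^1*47^1*103^1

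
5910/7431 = 1970/2477 = 0.80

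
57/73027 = 57/73027=0.00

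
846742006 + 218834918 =1065576924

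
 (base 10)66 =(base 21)33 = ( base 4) 1002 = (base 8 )102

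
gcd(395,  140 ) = 5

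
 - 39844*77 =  - 3067988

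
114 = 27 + 87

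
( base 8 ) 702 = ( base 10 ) 450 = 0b111000010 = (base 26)H8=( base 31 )eg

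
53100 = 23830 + 29270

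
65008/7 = 9286+ 6/7 =9286.86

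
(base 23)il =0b110110011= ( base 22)jh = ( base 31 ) E1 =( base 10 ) 435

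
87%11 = 10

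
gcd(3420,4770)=90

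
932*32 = 29824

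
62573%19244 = 4841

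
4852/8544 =1213/2136= 0.57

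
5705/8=713 + 1/8 = 713.12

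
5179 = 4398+781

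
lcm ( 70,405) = 5670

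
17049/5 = 3409 + 4/5 = 3409.80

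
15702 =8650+7052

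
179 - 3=176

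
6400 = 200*32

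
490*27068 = 13263320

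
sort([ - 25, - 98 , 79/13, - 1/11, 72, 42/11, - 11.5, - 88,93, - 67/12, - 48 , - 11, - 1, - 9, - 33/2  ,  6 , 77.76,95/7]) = [ - 98, - 88, - 48,-25,-33/2 , - 11.5, - 11,- 9, - 67/12, - 1, - 1/11,42/11,6,79/13,95/7, 72,77.76,93] 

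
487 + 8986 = 9473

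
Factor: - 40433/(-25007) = 17^( - 1) * 1471^( - 1 )*40433^1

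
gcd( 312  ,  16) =8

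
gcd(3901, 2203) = 1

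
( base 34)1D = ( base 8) 57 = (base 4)233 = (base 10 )47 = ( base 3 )1202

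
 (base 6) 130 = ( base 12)46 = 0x36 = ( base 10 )54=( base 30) 1o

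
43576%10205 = 2756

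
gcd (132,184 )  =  4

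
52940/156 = 13235/39 = 339.36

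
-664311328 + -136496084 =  - 800807412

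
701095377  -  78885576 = 622209801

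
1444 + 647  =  2091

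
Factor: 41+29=2^1*5^1*7^1 = 70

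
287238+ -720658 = -433420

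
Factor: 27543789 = 3^2 * 7^1 * 13^3*199^1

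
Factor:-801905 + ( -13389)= - 2^1*167^1*2441^1 = - 815294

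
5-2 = 3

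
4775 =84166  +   - 79391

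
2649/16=165 + 9/16 = 165.56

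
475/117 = 475/117 = 4.06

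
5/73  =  5/73 = 0.07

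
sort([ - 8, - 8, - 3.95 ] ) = [ - 8, - 8, - 3.95] 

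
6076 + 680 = 6756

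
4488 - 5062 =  - 574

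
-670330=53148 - 723478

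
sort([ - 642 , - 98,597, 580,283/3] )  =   [-642,-98,283/3, 580,597] 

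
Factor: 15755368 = 2^3*23^1 * 85627^1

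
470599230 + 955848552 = 1426447782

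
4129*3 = 12387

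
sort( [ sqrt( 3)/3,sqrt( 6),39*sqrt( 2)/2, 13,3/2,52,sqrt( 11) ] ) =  [ sqrt(3)/3,3/2 , sqrt( 6),sqrt( 11),13, 39*sqrt( 2) /2, 52] 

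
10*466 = 4660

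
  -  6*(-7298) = 43788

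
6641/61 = 108 + 53/61 = 108.87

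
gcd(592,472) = 8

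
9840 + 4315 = 14155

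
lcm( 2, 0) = 0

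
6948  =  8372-1424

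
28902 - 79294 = -50392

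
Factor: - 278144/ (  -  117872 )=328/139 = 2^3*41^1*139^( - 1) 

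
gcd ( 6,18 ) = 6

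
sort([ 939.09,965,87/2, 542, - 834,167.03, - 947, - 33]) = [ - 947, - 834, - 33,87/2, 167.03,542,939.09,965]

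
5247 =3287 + 1960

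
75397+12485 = 87882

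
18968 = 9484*2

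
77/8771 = 11/1253 = 0.01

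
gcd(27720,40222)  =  14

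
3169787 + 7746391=10916178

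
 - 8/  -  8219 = 8/8219 = 0.00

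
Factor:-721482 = -2^1 * 3^1*120247^1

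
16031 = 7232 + 8799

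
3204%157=64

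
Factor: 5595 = 3^1*5^1*373^1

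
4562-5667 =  - 1105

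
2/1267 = 2/1267 =0.00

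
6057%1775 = 732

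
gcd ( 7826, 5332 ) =86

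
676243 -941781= - 265538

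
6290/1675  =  1258/335 = 3.76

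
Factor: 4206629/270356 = 2^( - 2) * 7^1*67589^( - 1)*600947^1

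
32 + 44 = 76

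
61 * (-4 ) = -244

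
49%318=49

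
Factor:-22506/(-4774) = 33/7 = 3^1*7^(-1)*11^1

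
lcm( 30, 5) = 30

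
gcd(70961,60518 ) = 1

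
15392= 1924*8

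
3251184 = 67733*48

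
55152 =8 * 6894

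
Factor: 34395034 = 2^1*83^1 * 207199^1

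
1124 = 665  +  459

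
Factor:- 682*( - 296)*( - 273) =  - 2^4*3^1 * 7^1*11^1*13^1*31^1*37^1 = - 55111056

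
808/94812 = 202/23703 = 0.01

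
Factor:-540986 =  - 2^1*270493^1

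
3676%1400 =876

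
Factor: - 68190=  - 2^1 * 3^1*5^1*2273^1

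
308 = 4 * 77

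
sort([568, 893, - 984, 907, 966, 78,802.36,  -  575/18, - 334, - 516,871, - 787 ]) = [ - 984, - 787, -516 , - 334, - 575/18,78, 568, 802.36,  871, 893, 907,966 ]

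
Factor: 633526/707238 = 316763/353619=3^ ( - 3 )*7^( - 1 )*173^1 * 1831^1 *1871^( - 1) 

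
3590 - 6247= - 2657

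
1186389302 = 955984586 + 230404716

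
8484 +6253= 14737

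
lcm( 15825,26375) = 79125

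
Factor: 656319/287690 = 2^( - 1 ) * 3^1*5^( -1 )*13^( - 1 ) * 17^2  *  757^1 * 2213^( - 1 ) 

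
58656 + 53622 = 112278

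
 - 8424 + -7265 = -15689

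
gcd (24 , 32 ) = 8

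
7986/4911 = 2662/1637= 1.63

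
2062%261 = 235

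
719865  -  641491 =78374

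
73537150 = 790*93085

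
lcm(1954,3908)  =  3908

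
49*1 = 49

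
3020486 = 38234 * 79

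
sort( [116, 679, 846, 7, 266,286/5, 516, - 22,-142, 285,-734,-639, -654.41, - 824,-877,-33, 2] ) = [- 877, - 824, - 734,  -  654.41, -639,-142,  -  33, - 22,2, 7, 286/5,  116, 266 , 285, 516,679, 846 ]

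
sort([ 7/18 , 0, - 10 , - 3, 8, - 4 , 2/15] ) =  [ - 10, - 4, - 3, 0, 2/15 , 7/18 , 8 ]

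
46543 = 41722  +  4821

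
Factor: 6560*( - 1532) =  - 2^7* 5^1*41^1*383^1 =- 10049920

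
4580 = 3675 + 905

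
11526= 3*3842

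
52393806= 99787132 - 47393326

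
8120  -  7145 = 975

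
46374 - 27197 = 19177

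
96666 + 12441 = 109107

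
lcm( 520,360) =4680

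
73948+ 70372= 144320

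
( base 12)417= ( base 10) 595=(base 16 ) 253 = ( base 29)kf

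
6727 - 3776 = 2951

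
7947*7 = 55629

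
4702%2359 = 2343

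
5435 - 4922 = 513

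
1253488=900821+352667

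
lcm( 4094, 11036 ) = 253828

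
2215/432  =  2215/432 = 5.13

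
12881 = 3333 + 9548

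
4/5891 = 4/5891 = 0.00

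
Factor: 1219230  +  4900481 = 6119711 =13^1*17^1*27691^1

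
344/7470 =172/3735 = 0.05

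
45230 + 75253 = 120483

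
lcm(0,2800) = 0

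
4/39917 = 4/39917 = 0.00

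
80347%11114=2549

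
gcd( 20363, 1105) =1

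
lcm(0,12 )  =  0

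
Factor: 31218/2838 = 11^1 = 11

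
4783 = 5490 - 707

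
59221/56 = 1057 + 29/56 = 1057.52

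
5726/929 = 5726/929=6.16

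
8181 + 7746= 15927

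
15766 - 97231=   -  81465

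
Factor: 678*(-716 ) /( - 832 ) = 60681/104   =  2^( - 3)*3^1 * 13^( - 1 )*113^1*179^1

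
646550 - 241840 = 404710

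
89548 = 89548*1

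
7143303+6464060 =13607363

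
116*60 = 6960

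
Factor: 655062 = 2^1*3^1*43^1*2539^1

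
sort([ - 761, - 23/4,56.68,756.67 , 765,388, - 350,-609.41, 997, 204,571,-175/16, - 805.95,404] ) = [ - 805.95 , - 761,  -  609.41, - 350, - 175/16, - 23/4, 56.68, 204, 388, 404,571, 756.67, 765,997 ] 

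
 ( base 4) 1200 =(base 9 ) 116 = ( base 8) 140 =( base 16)60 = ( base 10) 96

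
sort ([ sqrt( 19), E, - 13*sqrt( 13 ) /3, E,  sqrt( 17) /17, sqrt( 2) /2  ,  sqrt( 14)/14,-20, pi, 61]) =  [- 20, - 13*sqrt( 13) /3, sqrt(17 ) /17, sqrt(14)/14, sqrt (2)/2, E, E, pi, sqrt( 19), 61 ] 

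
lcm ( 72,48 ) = 144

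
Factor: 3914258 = 2^1 * 1957129^1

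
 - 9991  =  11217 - 21208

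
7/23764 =7/23764 = 0.00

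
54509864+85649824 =140159688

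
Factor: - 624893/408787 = - 37^1*16889^1*408787^( - 1)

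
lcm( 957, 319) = 957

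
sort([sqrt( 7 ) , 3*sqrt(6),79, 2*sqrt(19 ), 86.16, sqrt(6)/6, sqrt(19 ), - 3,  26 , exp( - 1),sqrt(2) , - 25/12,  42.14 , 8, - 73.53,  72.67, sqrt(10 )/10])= [ - 73.53, - 3, - 25/12, sqrt(10)/10, exp ( - 1), sqrt(6) /6, sqrt (2 ),sqrt( 7), sqrt(19), 3*sqrt(6),8,2 * sqrt(19), 26 , 42.14, 72.67 , 79,86.16]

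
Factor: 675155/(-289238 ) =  - 2^ ( - 1)*5^1*13^2*181^(- 1) = -  845/362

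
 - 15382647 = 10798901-26181548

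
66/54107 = 66/54107= 0.00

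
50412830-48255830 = 2157000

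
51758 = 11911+39847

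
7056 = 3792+3264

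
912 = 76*12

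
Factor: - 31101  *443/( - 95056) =2^( - 4)*3^1 * 7^1*13^( - 1 )*443^1*457^( - 1 )*1481^1 = 13777743/95056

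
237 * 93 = 22041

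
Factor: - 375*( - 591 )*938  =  2^1*3^2*5^3*7^1*67^1*197^1= 207884250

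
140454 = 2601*54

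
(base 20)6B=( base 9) 155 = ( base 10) 131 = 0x83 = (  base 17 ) 7c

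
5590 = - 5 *( - 1118) 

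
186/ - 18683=-186/18683 = - 0.01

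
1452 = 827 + 625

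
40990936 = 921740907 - 880749971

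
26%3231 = 26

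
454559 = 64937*7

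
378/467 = 378/467 = 0.81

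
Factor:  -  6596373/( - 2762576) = 2^( - 4)*3^1*7^1*23^( - 1)*7507^( - 1 )*314113^1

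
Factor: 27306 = 2^1 * 3^2 * 37^1 * 41^1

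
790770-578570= 212200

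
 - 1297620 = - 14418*90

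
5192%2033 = 1126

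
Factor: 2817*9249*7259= 3^3* 7^1 * 17^1*61^1*313^1*3083^1 =189129129147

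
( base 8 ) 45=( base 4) 211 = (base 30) 17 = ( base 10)37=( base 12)31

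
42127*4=168508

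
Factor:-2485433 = -241^1*10313^1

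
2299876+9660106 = 11959982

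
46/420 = 23/210 = 0.11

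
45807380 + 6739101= 52546481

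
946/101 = 9 + 37/101=9.37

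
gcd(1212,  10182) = 6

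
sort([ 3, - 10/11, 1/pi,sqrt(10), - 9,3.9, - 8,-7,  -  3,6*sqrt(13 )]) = [ - 9 , - 8, - 7,-3 ,-10/11, 1/pi,  3,sqrt( 10),  3.9 , 6*sqrt( 13 )]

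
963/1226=963/1226= 0.79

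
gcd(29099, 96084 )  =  1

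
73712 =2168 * 34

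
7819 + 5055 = 12874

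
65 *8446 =548990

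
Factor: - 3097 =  - 19^1*163^1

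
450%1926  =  450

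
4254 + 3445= 7699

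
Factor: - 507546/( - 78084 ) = 2^(-1) * 13^1= 13/2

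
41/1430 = 41/1430= 0.03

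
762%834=762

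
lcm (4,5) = 20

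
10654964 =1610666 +9044298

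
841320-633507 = 207813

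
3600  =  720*5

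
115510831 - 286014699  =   - 170503868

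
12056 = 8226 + 3830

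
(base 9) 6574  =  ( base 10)4846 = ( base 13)228a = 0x12EE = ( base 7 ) 20062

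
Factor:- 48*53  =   - 2^4*3^1*53^1 = -2544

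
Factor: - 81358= - 2^1*19^1*2141^1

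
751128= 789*952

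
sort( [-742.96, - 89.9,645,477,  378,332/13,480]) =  [ - 742.96 , - 89.9, 332/13,378,477,480,645]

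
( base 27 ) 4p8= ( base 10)3599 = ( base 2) 111000001111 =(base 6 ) 24355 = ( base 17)c7c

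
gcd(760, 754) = 2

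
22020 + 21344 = 43364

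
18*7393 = 133074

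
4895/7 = 699 + 2/7 = 699.29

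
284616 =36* 7906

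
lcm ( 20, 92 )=460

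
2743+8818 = 11561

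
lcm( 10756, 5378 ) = 10756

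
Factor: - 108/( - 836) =3^3*11^( - 1)*19^( - 1)= 27/209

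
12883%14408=12883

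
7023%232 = 63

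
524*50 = 26200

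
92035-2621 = 89414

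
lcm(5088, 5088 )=5088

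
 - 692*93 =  - 64356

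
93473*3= 280419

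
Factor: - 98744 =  - 2^3 * 12343^1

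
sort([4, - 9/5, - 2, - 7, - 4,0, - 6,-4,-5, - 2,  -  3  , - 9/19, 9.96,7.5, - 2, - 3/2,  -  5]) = [ - 7, - 6,-5, - 5, - 4, - 4, - 3, - 2, - 2, - 2, - 9/5,- 3/2, - 9/19, 0, 4, 7.5, 9.96] 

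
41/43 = 41/43= 0.95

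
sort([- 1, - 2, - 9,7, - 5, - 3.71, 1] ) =[- 9,-5, - 3.71 , - 2, - 1,1,  7]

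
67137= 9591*7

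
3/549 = 1/183= 0.01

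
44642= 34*1313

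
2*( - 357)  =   - 714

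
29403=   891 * 33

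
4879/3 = 1626 + 1/3 =1626.33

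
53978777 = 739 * 73043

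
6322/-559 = - 6322/559=- 11.31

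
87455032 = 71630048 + 15824984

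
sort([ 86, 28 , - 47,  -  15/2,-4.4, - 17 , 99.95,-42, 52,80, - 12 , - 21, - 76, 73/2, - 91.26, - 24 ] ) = [-91.26, - 76,  -  47, -42 , - 24, - 21,-17,  -  12,- 15/2, - 4.4, 28, 73/2, 52 , 80, 86,99.95]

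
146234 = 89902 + 56332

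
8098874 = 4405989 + 3692885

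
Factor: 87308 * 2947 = 257296676= 2^2*7^1*13^1*23^1 * 73^1*421^1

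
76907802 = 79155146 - 2247344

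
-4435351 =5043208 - 9478559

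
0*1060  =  0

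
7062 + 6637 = 13699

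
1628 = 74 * 22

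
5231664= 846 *6184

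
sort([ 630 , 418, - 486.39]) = [- 486.39,  418, 630 ] 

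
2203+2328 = 4531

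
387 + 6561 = 6948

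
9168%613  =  586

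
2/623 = 2/623  =  0.00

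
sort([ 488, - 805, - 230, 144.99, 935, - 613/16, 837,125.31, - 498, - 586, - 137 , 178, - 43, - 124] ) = [ - 805,-586, - 498, - 230,-137, - 124, - 43, - 613/16,125.31,144.99, 178, 488, 837,935]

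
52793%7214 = 2295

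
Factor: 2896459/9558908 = 2^(- 2)*23^1 * 433^( - 1)*5519^(-1 )*125933^1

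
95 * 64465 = 6124175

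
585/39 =15 =15.00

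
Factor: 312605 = 5^1*103^1* 607^1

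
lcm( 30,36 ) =180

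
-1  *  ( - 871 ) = 871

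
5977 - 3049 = 2928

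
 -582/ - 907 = 582/907 = 0.64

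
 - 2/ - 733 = 2/733 = 0.00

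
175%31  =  20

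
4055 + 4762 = 8817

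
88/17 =88/17 = 5.18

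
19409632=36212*536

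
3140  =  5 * 628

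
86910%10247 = 4934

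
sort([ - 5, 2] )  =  [-5, 2 ]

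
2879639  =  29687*97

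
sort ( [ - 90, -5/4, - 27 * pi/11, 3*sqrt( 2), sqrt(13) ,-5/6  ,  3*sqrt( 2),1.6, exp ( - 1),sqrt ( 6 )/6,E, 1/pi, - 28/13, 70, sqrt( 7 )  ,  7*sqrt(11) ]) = [ - 90, - 27*pi/11,  -  28/13 ,-5/4, -5/6, 1/pi, exp ( - 1 ),  sqrt( 6)/6, 1.6, sqrt( 7), E, sqrt( 13), 3 *sqrt( 2), 3*sqrt ( 2), 7*sqrt( 11), 70 ] 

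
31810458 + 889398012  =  921208470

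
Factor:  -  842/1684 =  - 1/2 = - 2^(-1 )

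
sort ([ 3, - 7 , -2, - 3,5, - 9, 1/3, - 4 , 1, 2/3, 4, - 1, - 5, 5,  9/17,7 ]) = [ - 9, -7,-5 , - 4, - 3 , - 2,  -  1,1/3,9/17,2/3,1, 3, 4,5, 5, 7]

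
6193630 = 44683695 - 38490065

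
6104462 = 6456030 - 351568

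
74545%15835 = 11205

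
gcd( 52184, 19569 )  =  6523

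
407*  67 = 27269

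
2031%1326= 705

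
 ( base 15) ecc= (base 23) 677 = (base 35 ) 2ph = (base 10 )3342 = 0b110100001110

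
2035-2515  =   - 480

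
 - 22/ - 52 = 11/26 =0.42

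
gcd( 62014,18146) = 2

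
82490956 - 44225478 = 38265478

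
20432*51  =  1042032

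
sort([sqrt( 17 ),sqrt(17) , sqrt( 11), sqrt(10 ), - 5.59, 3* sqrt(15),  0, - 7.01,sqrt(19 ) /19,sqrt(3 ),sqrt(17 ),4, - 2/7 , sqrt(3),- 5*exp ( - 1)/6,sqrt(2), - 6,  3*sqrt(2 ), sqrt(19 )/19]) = [-7.01,-6,-5.59, - 5*exp(- 1 )/6, -2/7,0, sqrt(19 ) /19, sqrt( 19 ) /19, sqrt(2 ), sqrt(3 ), sqrt(3 ),sqrt(10), sqrt(11) , 4,sqrt(17 ), sqrt (17 ),sqrt( 17 ), 3 * sqrt (2), 3*sqrt( 15)]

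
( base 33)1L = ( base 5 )204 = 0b110110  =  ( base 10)54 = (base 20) 2E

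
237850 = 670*355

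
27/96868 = 27/96868 = 0.00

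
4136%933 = 404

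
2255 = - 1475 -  - 3730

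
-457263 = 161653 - 618916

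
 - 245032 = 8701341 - 8946373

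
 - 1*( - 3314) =3314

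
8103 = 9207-1104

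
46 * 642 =29532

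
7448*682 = 5079536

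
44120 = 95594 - 51474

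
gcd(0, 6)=6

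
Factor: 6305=5^1*13^1*97^1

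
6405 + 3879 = 10284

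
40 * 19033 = 761320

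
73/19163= 73/19163 = 0.00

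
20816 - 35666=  - 14850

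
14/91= 2/13= 0.15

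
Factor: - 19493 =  - 101^1*193^1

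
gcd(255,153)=51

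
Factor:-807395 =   -  5^1*31^1* 5209^1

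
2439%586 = 95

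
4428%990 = 468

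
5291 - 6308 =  - 1017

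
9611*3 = 28833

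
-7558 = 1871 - 9429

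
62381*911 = 56829091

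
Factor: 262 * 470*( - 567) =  - 69820380 = - 2^2*3^4 * 5^1*7^1*47^1*131^1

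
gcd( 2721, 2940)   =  3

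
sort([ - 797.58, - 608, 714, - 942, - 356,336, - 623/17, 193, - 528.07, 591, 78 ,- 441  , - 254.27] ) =[ - 942, - 797.58, - 608, - 528.07, - 441, - 356, - 254.27, - 623/17,  78,193,336, 591, 714]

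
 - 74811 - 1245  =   -76056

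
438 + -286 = 152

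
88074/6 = 14679 = 14679.00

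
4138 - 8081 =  - 3943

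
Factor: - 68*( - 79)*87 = 2^2*3^1*17^1* 29^1* 79^1 = 467364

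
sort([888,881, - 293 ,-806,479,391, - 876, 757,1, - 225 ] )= [ - 876, - 806, - 293 , - 225, 1,  391 , 479, 757,881,888 ] 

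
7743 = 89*87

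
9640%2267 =572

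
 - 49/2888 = - 1 + 2839/2888   =  - 0.02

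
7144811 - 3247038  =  3897773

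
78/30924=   13/5154 = 0.00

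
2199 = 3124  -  925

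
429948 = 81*5308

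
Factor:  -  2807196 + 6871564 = 2^4*7^1*11^1*3299^1 = 4064368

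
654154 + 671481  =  1325635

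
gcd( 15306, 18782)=2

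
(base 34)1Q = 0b111100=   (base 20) 30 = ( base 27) 26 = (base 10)60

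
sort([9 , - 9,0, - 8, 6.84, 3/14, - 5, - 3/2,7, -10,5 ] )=[ - 10, - 9,-8 , - 5, - 3/2, 0, 3/14, 5, 6.84,7 , 9]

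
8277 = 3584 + 4693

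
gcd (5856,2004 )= 12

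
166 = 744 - 578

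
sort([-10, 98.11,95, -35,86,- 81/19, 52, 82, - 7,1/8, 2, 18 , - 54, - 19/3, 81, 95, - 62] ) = [  -  62, - 54, - 35, - 10, - 7, - 19/3, - 81/19,1/8 , 2, 18,  52  ,  81, 82, 86, 95,95, 98.11 ] 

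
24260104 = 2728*8893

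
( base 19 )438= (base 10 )1509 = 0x5e5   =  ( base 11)1152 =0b10111100101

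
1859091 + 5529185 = 7388276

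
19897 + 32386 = 52283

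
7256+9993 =17249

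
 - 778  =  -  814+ 36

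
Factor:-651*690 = - 2^1* 3^2*5^1*7^1 * 23^1*31^1 = -449190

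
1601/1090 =1 + 511/1090 = 1.47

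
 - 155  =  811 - 966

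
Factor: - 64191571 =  - 113^1*563^1*1009^1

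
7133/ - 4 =-1784 + 3/4  =  - 1783.25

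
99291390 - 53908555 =45382835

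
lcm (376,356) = 33464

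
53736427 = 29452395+24284032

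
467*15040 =7023680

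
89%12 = 5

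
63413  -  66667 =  - 3254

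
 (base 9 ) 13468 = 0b10001110101110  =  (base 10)9134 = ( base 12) 5352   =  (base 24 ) FKE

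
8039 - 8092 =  - 53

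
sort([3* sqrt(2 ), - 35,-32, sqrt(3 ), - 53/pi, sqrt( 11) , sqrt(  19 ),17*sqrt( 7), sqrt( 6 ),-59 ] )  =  [ - 59, - 35, - 32,  -  53/pi,sqrt(3 ), sqrt(6),  sqrt ( 11),  3*sqrt( 2),sqrt(19) , 17*sqrt( 7 ) ]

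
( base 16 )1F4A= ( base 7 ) 32232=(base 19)133b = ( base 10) 8010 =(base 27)aqi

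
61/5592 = 61/5592 = 0.01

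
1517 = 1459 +58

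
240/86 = 120/43=2.79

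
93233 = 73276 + 19957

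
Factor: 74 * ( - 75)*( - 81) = 449550 = 2^1*3^5*5^2 * 37^1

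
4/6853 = 4/6853 =0.00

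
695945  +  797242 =1493187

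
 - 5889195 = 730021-6619216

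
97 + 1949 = 2046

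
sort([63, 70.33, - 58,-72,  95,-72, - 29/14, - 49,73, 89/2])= [ -72, - 72,-58, - 49, - 29/14,89/2, 63, 70.33,73, 95] 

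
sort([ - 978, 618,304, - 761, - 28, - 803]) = [ - 978,  -  803, -761, - 28,304,  618] 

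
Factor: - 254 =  - 2^1*127^1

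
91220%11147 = 2044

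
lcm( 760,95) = 760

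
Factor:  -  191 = -191^1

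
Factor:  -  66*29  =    -  1914 =- 2^1 * 3^1*11^1*29^1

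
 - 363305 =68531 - 431836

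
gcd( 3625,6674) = 1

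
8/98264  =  1/12283 = 0.00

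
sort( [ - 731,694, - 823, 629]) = [-823, - 731,629, 694]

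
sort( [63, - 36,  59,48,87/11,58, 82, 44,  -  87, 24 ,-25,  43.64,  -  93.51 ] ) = [  -  93.51, - 87 ,  -  36, - 25,  87/11 , 24 , 43.64,44, 48, 58 , 59  ,  63 , 82]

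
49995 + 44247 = 94242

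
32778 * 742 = 24321276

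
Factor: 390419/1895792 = 2^( - 4)*47^ ( - 1)*2521^( - 1)*390419^1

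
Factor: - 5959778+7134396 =2^1* 19^1*30911^1  =  1174618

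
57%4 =1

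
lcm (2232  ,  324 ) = 20088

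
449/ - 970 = - 449/970 = -0.46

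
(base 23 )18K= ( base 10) 733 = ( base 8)1335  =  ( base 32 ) MT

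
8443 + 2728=11171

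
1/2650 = 1/2650 = 0.00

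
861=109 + 752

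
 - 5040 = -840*6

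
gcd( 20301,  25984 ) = 1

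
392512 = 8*49064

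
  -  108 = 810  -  918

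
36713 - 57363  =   - 20650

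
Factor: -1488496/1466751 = - 2^4*3^( - 1)*11^(-1)*13^( - 2) * 31^1*263^( - 1 )*3001^1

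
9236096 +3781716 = 13017812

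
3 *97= 291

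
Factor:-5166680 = - 2^3 * 5^1 * 37^1 * 3491^1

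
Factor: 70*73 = 5110 = 2^1*5^1 * 7^1 * 73^1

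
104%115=104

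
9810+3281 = 13091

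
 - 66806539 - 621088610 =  - 687895149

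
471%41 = 20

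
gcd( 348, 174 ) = 174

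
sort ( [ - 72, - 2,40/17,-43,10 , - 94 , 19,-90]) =[-94 , - 90,-72,  -  43, - 2,  40/17,10, 19] 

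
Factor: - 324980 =-2^2*5^1*16249^1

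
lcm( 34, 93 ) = 3162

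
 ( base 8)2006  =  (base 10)1030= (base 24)1IM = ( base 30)14A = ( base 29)16f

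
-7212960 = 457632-7670592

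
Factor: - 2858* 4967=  - 14195686 = - 2^1*1429^1*4967^1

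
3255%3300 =3255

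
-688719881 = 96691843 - 785411724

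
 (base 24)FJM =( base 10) 9118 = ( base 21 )ke4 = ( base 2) 10001110011110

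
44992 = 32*1406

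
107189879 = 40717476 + 66472403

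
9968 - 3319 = 6649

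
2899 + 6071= 8970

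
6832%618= 34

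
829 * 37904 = 31422416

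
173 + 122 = 295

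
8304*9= 74736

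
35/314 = 35/314 = 0.11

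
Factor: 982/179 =2^1*179^ ( - 1)*491^1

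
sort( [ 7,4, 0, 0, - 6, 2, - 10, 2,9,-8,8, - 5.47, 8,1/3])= [ - 10 , - 8,  -  6, -5.47,0, 0,  1/3,2,2, 4, 7, 8 , 8, 9]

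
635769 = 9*70641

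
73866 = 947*78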